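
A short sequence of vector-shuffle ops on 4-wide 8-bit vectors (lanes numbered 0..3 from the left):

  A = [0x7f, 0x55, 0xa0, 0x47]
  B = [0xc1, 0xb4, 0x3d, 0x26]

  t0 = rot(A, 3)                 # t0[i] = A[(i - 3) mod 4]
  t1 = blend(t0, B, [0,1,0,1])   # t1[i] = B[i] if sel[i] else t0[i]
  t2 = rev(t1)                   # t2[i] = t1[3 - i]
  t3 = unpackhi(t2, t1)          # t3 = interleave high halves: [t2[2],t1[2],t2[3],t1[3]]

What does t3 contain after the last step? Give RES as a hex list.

→ t0 |55|a0|47|7f|
→ t1 |55|b4|47|26|
→ t2 |26|47|b4|55|
→ t3 |b4|47|55|26|

RES = [ 0xb4  0x47  0x55  0x26 ]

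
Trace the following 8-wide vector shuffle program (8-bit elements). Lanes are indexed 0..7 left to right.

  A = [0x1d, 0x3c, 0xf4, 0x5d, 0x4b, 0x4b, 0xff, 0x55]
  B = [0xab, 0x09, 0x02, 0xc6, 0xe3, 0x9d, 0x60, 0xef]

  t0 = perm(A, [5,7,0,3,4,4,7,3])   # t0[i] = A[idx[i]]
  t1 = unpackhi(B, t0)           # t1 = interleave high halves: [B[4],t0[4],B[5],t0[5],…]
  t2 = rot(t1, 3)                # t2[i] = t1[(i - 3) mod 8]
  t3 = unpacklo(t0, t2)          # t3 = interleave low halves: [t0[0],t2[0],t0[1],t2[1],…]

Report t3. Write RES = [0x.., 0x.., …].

→ t0 |4b|55|1d|5d|4b|4b|55|5d|
→ t1 |e3|4b|9d|4b|60|55|ef|5d|
→ t2 |55|ef|5d|e3|4b|9d|4b|60|
→ t3 |4b|55|55|ef|1d|5d|5d|e3|

RES = [ 0x4b  0x55  0x55  0xef  0x1d  0x5d  0x5d  0xe3 ]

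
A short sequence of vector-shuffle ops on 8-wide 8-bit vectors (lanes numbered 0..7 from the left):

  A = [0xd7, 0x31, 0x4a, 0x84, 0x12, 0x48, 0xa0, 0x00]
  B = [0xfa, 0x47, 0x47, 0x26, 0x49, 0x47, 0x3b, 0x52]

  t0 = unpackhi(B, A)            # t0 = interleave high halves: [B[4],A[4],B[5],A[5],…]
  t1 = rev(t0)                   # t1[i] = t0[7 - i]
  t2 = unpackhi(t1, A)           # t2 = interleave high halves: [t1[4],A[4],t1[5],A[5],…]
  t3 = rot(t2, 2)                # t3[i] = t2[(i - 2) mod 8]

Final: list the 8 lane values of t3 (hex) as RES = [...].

t0 = [0x49, 0x12, 0x47, 0x48, 0x3b, 0xa0, 0x52, 0x00]
t1 = [0x00, 0x52, 0xa0, 0x3b, 0x48, 0x47, 0x12, 0x49]
t2 = [0x48, 0x12, 0x47, 0x48, 0x12, 0xa0, 0x49, 0x00]
t3 = [0x49, 0x00, 0x48, 0x12, 0x47, 0x48, 0x12, 0xa0]

RES = [0x49, 0x00, 0x48, 0x12, 0x47, 0x48, 0x12, 0xa0]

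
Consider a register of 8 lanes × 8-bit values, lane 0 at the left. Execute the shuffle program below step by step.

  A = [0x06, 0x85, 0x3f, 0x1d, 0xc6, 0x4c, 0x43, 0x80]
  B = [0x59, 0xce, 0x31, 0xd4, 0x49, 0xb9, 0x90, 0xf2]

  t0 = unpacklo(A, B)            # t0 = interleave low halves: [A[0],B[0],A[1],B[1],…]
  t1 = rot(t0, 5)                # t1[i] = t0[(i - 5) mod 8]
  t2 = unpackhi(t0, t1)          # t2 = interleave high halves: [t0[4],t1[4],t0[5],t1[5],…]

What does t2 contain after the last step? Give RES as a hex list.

t0 = [0x06, 0x59, 0x85, 0xce, 0x3f, 0x31, 0x1d, 0xd4]
t1 = [0xce, 0x3f, 0x31, 0x1d, 0xd4, 0x06, 0x59, 0x85]
t2 = [0x3f, 0xd4, 0x31, 0x06, 0x1d, 0x59, 0xd4, 0x85]

RES = [ 0x3f  0xd4  0x31  0x06  0x1d  0x59  0xd4  0x85 ]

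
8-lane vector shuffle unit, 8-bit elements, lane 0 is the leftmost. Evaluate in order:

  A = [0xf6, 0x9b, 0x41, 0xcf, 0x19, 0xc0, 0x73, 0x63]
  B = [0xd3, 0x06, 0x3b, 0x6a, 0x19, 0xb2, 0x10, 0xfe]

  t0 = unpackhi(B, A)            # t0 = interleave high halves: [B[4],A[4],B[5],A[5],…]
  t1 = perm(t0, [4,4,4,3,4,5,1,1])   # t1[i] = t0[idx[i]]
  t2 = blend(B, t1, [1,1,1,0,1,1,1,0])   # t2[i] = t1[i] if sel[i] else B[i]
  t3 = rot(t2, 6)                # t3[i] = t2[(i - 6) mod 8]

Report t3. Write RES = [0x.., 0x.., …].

RES = [0x10, 0x6a, 0x10, 0x73, 0x19, 0xfe, 0x10, 0x10]

→ t0 |19|19|b2|c0|10|73|fe|63|
→ t1 |10|10|10|c0|10|73|19|19|
→ t2 |10|10|10|6a|10|73|19|fe|
→ t3 |10|6a|10|73|19|fe|10|10|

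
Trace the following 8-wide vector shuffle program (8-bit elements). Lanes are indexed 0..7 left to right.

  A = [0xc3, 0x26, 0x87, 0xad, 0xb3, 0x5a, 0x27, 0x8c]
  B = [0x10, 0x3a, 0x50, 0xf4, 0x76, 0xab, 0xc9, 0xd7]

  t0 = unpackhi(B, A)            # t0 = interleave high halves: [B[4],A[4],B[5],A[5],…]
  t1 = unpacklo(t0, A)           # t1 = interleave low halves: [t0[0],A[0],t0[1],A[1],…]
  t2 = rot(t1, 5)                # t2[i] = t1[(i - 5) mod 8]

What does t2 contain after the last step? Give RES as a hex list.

RES = [0x26, 0xab, 0x87, 0x5a, 0xad, 0x76, 0xc3, 0xb3]

  t0: 76 b3 ab 5a c9 27 d7 8c
  t1: 76 c3 b3 26 ab 87 5a ad
  t2: 26 ab 87 5a ad 76 c3 b3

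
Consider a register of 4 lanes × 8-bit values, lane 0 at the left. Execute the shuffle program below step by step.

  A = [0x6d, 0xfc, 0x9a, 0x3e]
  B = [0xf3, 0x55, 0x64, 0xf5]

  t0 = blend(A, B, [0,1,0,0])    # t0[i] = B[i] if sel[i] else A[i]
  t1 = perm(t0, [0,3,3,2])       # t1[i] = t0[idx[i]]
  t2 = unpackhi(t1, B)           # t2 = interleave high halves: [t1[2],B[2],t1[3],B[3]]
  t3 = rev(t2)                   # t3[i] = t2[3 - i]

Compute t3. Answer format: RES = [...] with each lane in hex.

RES = [0xf5, 0x9a, 0x64, 0x3e]

→ t0 |6d|55|9a|3e|
→ t1 |6d|3e|3e|9a|
→ t2 |3e|64|9a|f5|
→ t3 |f5|9a|64|3e|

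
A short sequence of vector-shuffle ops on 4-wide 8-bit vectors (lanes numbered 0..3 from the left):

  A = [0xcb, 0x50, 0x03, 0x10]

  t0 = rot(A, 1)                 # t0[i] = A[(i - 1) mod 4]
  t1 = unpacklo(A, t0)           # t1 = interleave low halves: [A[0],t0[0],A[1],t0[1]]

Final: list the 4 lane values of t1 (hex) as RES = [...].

→ t0 |10|cb|50|03|
→ t1 |cb|10|50|cb|

RES = [ 0xcb  0x10  0x50  0xcb ]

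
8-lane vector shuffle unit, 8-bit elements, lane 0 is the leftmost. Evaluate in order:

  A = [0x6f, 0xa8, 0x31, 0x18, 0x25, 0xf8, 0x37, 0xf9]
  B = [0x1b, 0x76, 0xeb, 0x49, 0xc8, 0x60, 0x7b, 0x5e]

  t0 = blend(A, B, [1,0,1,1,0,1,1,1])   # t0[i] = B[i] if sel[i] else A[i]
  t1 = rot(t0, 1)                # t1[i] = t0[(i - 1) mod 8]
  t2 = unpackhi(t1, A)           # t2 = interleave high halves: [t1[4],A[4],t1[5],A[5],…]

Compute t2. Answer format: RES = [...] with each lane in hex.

t0 = [0x1b, 0xa8, 0xeb, 0x49, 0x25, 0x60, 0x7b, 0x5e]
t1 = [0x5e, 0x1b, 0xa8, 0xeb, 0x49, 0x25, 0x60, 0x7b]
t2 = [0x49, 0x25, 0x25, 0xf8, 0x60, 0x37, 0x7b, 0xf9]

RES = [0x49, 0x25, 0x25, 0xf8, 0x60, 0x37, 0x7b, 0xf9]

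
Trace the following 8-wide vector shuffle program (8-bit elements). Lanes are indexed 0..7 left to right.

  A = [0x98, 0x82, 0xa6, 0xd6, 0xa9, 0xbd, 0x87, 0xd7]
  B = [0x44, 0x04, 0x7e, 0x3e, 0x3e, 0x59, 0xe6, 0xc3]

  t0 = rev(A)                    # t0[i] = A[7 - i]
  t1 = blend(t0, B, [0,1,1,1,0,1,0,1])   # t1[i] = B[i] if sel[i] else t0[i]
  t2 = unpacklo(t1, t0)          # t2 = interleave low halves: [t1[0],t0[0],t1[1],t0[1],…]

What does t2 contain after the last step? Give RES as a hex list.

→ t0 |d7|87|bd|a9|d6|a6|82|98|
→ t1 |d7|04|7e|3e|d6|59|82|c3|
→ t2 |d7|d7|04|87|7e|bd|3e|a9|

RES = [0xd7, 0xd7, 0x04, 0x87, 0x7e, 0xbd, 0x3e, 0xa9]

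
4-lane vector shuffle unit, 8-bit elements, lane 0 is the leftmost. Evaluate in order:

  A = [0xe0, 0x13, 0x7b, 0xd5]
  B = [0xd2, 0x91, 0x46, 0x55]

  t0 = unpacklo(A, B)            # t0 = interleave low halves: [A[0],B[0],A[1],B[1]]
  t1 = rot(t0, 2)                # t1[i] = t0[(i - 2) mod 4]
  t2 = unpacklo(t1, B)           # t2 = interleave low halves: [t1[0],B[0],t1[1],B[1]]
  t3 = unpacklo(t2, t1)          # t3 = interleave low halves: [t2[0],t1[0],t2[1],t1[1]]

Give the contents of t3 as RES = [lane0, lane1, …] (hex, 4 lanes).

RES = [ 0x13  0x13  0xd2  0x91 ]

→ t0 |e0|d2|13|91|
→ t1 |13|91|e0|d2|
→ t2 |13|d2|91|91|
→ t3 |13|13|d2|91|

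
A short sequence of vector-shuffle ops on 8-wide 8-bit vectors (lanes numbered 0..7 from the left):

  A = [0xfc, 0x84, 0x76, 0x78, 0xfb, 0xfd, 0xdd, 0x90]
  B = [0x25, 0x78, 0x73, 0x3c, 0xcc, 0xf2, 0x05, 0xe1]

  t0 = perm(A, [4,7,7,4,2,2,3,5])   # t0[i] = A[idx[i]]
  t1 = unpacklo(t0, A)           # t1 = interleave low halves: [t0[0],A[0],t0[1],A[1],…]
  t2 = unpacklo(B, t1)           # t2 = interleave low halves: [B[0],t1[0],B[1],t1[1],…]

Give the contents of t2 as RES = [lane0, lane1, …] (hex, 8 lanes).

RES = [ 0x25  0xfb  0x78  0xfc  0x73  0x90  0x3c  0x84 ]

→ t0 |fb|90|90|fb|76|76|78|fd|
→ t1 |fb|fc|90|84|90|76|fb|78|
→ t2 |25|fb|78|fc|73|90|3c|84|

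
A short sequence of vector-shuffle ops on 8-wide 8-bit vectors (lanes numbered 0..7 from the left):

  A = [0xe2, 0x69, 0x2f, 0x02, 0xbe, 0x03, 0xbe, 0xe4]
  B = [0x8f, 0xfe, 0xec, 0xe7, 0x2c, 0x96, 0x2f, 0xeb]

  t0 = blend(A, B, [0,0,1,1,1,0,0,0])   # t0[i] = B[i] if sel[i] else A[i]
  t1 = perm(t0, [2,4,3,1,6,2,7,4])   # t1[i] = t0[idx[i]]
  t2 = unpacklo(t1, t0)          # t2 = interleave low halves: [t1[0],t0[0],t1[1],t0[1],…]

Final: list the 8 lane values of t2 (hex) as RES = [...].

→ t0 |e2|69|ec|e7|2c|03|be|e4|
→ t1 |ec|2c|e7|69|be|ec|e4|2c|
→ t2 |ec|e2|2c|69|e7|ec|69|e7|

RES = [ 0xec  0xe2  0x2c  0x69  0xe7  0xec  0x69  0xe7 ]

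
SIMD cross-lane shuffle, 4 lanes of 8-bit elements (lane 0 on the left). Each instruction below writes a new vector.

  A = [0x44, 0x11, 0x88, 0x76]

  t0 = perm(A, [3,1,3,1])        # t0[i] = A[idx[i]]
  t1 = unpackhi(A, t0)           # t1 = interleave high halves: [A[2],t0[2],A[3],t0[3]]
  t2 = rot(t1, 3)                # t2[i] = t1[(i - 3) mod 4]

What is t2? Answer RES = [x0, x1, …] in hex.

t0 = [0x76, 0x11, 0x76, 0x11]
t1 = [0x88, 0x76, 0x76, 0x11]
t2 = [0x76, 0x76, 0x11, 0x88]

RES = [0x76, 0x76, 0x11, 0x88]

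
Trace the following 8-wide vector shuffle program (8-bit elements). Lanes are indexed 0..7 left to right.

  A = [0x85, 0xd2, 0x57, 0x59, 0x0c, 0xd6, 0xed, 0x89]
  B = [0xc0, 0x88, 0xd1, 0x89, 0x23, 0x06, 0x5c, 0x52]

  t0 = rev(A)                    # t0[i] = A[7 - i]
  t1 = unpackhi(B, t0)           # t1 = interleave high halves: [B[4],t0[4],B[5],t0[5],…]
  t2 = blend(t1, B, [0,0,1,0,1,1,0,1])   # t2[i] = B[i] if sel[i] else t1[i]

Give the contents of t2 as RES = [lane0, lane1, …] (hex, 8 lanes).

RES = [0x23, 0x59, 0xd1, 0x57, 0x23, 0x06, 0x52, 0x52]

→ t0 |89|ed|d6|0c|59|57|d2|85|
→ t1 |23|59|06|57|5c|d2|52|85|
→ t2 |23|59|d1|57|23|06|52|52|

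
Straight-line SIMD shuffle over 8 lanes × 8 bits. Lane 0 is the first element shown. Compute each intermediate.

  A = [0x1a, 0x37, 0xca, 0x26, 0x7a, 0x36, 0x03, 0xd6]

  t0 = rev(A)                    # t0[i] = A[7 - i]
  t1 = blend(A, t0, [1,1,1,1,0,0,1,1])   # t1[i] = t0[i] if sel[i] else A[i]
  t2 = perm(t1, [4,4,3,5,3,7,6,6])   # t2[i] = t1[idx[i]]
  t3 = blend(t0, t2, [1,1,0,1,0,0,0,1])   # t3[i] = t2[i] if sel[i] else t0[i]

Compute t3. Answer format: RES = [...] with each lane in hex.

t0 = [0xd6, 0x03, 0x36, 0x7a, 0x26, 0xca, 0x37, 0x1a]
t1 = [0xd6, 0x03, 0x36, 0x7a, 0x7a, 0x36, 0x37, 0x1a]
t2 = [0x7a, 0x7a, 0x7a, 0x36, 0x7a, 0x1a, 0x37, 0x37]
t3 = [0x7a, 0x7a, 0x36, 0x36, 0x26, 0xca, 0x37, 0x37]

RES = [0x7a, 0x7a, 0x36, 0x36, 0x26, 0xca, 0x37, 0x37]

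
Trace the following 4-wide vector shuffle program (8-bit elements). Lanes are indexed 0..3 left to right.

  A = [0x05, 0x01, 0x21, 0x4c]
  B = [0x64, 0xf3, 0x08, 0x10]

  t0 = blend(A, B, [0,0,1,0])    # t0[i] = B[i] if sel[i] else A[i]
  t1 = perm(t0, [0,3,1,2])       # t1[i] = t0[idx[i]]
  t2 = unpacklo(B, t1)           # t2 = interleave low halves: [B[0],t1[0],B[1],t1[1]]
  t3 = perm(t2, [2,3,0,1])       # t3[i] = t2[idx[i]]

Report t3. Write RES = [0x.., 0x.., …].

RES = [ 0xf3  0x4c  0x64  0x05 ]

  t0: 05 01 08 4c
  t1: 05 4c 01 08
  t2: 64 05 f3 4c
  t3: f3 4c 64 05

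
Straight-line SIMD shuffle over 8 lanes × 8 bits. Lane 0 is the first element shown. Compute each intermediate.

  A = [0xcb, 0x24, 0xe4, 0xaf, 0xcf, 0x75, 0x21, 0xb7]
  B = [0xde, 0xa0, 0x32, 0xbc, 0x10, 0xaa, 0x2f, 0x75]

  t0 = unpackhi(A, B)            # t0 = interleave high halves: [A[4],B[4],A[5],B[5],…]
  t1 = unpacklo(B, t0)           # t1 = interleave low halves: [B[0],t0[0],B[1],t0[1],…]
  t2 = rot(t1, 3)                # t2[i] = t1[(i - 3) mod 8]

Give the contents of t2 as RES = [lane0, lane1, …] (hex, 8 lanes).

RES = [ 0x75  0xbc  0xaa  0xde  0xcf  0xa0  0x10  0x32 ]

  t0: cf 10 75 aa 21 2f b7 75
  t1: de cf a0 10 32 75 bc aa
  t2: 75 bc aa de cf a0 10 32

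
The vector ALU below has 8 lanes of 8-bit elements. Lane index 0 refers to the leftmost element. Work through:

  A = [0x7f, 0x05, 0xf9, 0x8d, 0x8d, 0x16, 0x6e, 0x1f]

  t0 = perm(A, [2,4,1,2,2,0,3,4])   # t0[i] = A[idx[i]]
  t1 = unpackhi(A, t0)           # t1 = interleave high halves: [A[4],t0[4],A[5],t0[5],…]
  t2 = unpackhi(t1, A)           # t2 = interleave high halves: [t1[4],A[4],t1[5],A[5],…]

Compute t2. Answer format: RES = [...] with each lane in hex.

RES = [0x6e, 0x8d, 0x8d, 0x16, 0x1f, 0x6e, 0x8d, 0x1f]

→ t0 |f9|8d|05|f9|f9|7f|8d|8d|
→ t1 |8d|f9|16|7f|6e|8d|1f|8d|
→ t2 |6e|8d|8d|16|1f|6e|8d|1f|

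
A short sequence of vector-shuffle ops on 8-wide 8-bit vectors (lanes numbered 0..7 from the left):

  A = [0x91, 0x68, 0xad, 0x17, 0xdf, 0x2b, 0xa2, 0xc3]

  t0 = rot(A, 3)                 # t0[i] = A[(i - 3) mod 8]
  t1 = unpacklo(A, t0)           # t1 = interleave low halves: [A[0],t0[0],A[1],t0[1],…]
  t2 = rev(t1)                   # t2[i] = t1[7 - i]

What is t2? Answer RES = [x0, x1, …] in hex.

→ t0 |2b|a2|c3|91|68|ad|17|df|
→ t1 |91|2b|68|a2|ad|c3|17|91|
→ t2 |91|17|c3|ad|a2|68|2b|91|

RES = [0x91, 0x17, 0xc3, 0xad, 0xa2, 0x68, 0x2b, 0x91]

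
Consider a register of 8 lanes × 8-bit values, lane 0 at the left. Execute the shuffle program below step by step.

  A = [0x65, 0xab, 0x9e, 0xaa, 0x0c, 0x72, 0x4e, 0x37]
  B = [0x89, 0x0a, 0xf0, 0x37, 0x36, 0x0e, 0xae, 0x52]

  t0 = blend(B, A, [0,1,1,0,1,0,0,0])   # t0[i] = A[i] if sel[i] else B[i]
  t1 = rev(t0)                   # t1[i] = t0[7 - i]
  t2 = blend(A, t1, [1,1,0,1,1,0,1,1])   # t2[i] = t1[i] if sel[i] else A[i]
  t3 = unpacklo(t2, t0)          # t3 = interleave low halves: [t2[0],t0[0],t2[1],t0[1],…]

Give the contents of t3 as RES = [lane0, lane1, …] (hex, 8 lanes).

  t0: 89 ab 9e 37 0c 0e ae 52
  t1: 52 ae 0e 0c 37 9e ab 89
  t2: 52 ae 9e 0c 37 72 ab 89
  t3: 52 89 ae ab 9e 9e 0c 37

RES = [ 0x52  0x89  0xae  0xab  0x9e  0x9e  0x0c  0x37 ]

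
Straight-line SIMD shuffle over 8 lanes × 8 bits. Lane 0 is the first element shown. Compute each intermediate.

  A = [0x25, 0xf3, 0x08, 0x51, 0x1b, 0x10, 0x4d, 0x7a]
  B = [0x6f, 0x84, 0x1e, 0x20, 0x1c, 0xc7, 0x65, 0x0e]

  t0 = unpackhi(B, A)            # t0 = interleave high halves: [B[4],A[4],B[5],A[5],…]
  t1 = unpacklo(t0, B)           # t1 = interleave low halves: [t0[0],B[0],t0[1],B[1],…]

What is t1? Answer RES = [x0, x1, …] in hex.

→ t0 |1c|1b|c7|10|65|4d|0e|7a|
→ t1 |1c|6f|1b|84|c7|1e|10|20|

RES = [ 0x1c  0x6f  0x1b  0x84  0xc7  0x1e  0x10  0x20 ]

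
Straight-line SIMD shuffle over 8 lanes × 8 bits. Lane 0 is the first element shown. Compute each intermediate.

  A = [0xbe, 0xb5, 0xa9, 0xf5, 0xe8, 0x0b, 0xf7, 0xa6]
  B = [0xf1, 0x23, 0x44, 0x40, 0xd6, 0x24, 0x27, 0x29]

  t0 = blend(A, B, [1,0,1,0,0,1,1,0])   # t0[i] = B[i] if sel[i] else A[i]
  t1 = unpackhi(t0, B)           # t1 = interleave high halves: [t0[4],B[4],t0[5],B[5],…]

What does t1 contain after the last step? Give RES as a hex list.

  t0: f1 b5 44 f5 e8 24 27 a6
  t1: e8 d6 24 24 27 27 a6 29

RES = [0xe8, 0xd6, 0x24, 0x24, 0x27, 0x27, 0xa6, 0x29]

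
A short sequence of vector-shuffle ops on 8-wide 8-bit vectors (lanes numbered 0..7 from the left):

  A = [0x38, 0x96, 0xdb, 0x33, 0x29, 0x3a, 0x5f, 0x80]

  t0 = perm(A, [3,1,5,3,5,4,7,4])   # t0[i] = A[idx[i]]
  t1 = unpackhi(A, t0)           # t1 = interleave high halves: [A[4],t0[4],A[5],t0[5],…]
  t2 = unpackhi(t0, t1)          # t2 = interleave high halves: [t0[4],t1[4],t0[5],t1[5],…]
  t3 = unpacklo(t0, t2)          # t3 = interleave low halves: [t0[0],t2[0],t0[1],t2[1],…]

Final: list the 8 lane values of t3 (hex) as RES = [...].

RES = [ 0x33  0x3a  0x96  0x5f  0x3a  0x29  0x33  0x80 ]

  t0: 33 96 3a 33 3a 29 80 29
  t1: 29 3a 3a 29 5f 80 80 29
  t2: 3a 5f 29 80 80 80 29 29
  t3: 33 3a 96 5f 3a 29 33 80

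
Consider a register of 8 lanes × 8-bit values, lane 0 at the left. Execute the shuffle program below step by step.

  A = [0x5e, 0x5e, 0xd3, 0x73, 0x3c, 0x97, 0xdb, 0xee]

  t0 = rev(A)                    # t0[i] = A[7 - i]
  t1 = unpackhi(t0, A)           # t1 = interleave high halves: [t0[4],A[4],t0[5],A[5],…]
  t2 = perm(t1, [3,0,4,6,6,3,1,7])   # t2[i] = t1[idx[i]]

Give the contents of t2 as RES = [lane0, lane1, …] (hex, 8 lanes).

→ t0 |ee|db|97|3c|73|d3|5e|5e|
→ t1 |73|3c|d3|97|5e|db|5e|ee|
→ t2 |97|73|5e|5e|5e|97|3c|ee|

RES = [0x97, 0x73, 0x5e, 0x5e, 0x5e, 0x97, 0x3c, 0xee]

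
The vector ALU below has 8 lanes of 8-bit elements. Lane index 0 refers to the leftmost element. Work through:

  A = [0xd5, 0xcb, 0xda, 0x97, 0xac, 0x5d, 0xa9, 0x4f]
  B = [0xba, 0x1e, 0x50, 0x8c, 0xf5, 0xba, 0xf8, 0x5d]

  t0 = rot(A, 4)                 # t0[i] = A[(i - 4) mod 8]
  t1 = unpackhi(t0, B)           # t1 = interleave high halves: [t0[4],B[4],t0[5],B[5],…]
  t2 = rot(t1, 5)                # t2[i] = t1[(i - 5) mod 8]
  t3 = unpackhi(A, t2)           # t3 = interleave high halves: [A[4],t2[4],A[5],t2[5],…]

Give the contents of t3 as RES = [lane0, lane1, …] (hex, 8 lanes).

RES = [ 0xac  0x5d  0x5d  0xd5  0xa9  0xf5  0x4f  0xcb ]

t0 = [0xac, 0x5d, 0xa9, 0x4f, 0xd5, 0xcb, 0xda, 0x97]
t1 = [0xd5, 0xf5, 0xcb, 0xba, 0xda, 0xf8, 0x97, 0x5d]
t2 = [0xba, 0xda, 0xf8, 0x97, 0x5d, 0xd5, 0xf5, 0xcb]
t3 = [0xac, 0x5d, 0x5d, 0xd5, 0xa9, 0xf5, 0x4f, 0xcb]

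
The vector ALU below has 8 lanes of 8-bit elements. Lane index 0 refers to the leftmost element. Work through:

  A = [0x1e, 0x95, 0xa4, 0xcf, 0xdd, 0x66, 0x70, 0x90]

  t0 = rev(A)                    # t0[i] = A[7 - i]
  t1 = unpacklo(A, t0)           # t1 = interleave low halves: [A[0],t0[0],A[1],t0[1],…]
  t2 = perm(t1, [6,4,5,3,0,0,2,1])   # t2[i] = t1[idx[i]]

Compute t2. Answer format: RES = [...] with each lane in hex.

t0 = [0x90, 0x70, 0x66, 0xdd, 0xcf, 0xa4, 0x95, 0x1e]
t1 = [0x1e, 0x90, 0x95, 0x70, 0xa4, 0x66, 0xcf, 0xdd]
t2 = [0xcf, 0xa4, 0x66, 0x70, 0x1e, 0x1e, 0x95, 0x90]

RES = [0xcf, 0xa4, 0x66, 0x70, 0x1e, 0x1e, 0x95, 0x90]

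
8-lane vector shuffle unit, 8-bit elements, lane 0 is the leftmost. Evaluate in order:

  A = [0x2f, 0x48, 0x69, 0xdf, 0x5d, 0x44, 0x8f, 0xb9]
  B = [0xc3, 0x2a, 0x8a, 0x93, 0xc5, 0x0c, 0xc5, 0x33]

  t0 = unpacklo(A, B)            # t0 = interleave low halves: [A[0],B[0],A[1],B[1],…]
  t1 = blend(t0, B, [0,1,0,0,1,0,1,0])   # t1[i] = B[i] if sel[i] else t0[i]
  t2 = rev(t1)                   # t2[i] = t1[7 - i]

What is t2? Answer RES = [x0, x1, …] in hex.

→ t0 |2f|c3|48|2a|69|8a|df|93|
→ t1 |2f|2a|48|2a|c5|8a|c5|93|
→ t2 |93|c5|8a|c5|2a|48|2a|2f|

RES = [0x93, 0xc5, 0x8a, 0xc5, 0x2a, 0x48, 0x2a, 0x2f]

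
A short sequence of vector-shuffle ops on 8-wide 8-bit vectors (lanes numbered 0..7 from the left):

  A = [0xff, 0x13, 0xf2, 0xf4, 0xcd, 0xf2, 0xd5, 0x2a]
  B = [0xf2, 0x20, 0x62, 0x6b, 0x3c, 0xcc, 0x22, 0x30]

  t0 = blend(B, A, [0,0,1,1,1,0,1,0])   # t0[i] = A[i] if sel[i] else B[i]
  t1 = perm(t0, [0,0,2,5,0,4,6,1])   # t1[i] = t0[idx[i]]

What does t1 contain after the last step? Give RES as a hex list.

t0 = [0xf2, 0x20, 0xf2, 0xf4, 0xcd, 0xcc, 0xd5, 0x30]
t1 = [0xf2, 0xf2, 0xf2, 0xcc, 0xf2, 0xcd, 0xd5, 0x20]

RES = [0xf2, 0xf2, 0xf2, 0xcc, 0xf2, 0xcd, 0xd5, 0x20]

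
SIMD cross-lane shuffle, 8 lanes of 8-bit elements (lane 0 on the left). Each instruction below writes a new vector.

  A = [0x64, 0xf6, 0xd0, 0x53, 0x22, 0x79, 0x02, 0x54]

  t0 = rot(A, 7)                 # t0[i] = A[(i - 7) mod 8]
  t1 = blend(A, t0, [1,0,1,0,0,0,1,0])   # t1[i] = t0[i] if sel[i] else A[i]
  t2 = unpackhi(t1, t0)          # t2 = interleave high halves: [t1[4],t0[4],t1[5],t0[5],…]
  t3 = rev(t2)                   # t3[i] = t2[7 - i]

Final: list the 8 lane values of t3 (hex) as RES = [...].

RES = [ 0x64  0x54  0x54  0x54  0x02  0x79  0x79  0x22 ]

t0 = [0xf6, 0xd0, 0x53, 0x22, 0x79, 0x02, 0x54, 0x64]
t1 = [0xf6, 0xf6, 0x53, 0x53, 0x22, 0x79, 0x54, 0x54]
t2 = [0x22, 0x79, 0x79, 0x02, 0x54, 0x54, 0x54, 0x64]
t3 = [0x64, 0x54, 0x54, 0x54, 0x02, 0x79, 0x79, 0x22]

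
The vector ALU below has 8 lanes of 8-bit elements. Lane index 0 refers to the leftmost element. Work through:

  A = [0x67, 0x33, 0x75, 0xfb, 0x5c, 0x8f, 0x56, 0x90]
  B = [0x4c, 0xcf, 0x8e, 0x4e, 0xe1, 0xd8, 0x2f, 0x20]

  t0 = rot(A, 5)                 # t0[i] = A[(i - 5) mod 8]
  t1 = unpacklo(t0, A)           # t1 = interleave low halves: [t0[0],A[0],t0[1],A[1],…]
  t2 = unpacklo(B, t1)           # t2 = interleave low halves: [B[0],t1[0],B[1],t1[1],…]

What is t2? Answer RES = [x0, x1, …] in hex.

RES = [ 0x4c  0xfb  0xcf  0x67  0x8e  0x5c  0x4e  0x33 ]

t0 = [0xfb, 0x5c, 0x8f, 0x56, 0x90, 0x67, 0x33, 0x75]
t1 = [0xfb, 0x67, 0x5c, 0x33, 0x8f, 0x75, 0x56, 0xfb]
t2 = [0x4c, 0xfb, 0xcf, 0x67, 0x8e, 0x5c, 0x4e, 0x33]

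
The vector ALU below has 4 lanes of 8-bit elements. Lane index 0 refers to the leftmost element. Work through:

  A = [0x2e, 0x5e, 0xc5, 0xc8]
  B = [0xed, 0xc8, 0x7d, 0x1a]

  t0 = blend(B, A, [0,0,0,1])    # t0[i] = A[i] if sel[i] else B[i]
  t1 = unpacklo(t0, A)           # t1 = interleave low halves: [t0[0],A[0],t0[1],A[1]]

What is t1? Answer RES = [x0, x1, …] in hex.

RES = [0xed, 0x2e, 0xc8, 0x5e]

t0 = [0xed, 0xc8, 0x7d, 0xc8]
t1 = [0xed, 0x2e, 0xc8, 0x5e]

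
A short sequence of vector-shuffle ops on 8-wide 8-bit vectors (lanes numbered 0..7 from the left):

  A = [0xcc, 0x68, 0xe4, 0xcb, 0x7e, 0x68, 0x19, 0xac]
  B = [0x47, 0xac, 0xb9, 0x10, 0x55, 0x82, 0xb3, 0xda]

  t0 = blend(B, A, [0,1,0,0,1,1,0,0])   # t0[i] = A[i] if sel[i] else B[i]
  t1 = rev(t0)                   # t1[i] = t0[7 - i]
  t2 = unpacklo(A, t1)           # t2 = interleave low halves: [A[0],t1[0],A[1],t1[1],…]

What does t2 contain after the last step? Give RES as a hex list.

  t0: 47 68 b9 10 7e 68 b3 da
  t1: da b3 68 7e 10 b9 68 47
  t2: cc da 68 b3 e4 68 cb 7e

RES = [0xcc, 0xda, 0x68, 0xb3, 0xe4, 0x68, 0xcb, 0x7e]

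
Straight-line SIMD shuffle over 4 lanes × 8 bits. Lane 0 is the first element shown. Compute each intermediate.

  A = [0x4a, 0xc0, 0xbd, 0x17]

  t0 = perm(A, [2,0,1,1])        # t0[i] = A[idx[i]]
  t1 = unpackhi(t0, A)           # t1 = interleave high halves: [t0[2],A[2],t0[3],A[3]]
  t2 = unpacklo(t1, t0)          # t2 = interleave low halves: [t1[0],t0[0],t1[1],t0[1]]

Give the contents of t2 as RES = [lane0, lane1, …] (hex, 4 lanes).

t0 = [0xbd, 0x4a, 0xc0, 0xc0]
t1 = [0xc0, 0xbd, 0xc0, 0x17]
t2 = [0xc0, 0xbd, 0xbd, 0x4a]

RES = [0xc0, 0xbd, 0xbd, 0x4a]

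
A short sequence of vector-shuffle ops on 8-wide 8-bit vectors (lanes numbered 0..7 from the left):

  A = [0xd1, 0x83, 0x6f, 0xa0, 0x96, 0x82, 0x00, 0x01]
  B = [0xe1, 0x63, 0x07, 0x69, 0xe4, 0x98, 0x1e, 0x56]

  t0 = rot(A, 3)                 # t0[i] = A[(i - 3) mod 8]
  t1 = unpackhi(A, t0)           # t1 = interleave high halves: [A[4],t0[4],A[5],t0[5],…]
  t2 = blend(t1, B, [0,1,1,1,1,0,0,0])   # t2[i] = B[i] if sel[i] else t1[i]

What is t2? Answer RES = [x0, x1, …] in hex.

  t0: 82 00 01 d1 83 6f a0 96
  t1: 96 83 82 6f 00 a0 01 96
  t2: 96 63 07 69 e4 a0 01 96

RES = [ 0x96  0x63  0x07  0x69  0xe4  0xa0  0x01  0x96 ]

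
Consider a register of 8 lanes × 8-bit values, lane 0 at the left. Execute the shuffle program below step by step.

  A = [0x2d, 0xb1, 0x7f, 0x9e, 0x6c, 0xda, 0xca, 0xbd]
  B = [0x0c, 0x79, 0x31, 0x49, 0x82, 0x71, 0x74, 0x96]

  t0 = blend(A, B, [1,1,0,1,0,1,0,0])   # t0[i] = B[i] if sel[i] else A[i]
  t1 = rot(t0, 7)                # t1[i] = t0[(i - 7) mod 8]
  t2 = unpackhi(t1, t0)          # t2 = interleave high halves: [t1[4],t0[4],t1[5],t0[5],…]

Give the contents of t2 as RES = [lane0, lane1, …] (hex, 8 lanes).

RES = [0x71, 0x6c, 0xca, 0x71, 0xbd, 0xca, 0x0c, 0xbd]

t0 = [0x0c, 0x79, 0x7f, 0x49, 0x6c, 0x71, 0xca, 0xbd]
t1 = [0x79, 0x7f, 0x49, 0x6c, 0x71, 0xca, 0xbd, 0x0c]
t2 = [0x71, 0x6c, 0xca, 0x71, 0xbd, 0xca, 0x0c, 0xbd]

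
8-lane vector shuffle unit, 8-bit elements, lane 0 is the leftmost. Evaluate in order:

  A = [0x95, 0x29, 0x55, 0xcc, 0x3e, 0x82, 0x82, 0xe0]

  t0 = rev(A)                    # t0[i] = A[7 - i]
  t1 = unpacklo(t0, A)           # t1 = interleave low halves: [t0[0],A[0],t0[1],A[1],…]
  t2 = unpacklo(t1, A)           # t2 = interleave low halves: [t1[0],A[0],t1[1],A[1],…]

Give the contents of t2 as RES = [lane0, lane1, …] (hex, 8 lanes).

RES = [0xe0, 0x95, 0x95, 0x29, 0x82, 0x55, 0x29, 0xcc]

  t0: e0 82 82 3e cc 55 29 95
  t1: e0 95 82 29 82 55 3e cc
  t2: e0 95 95 29 82 55 29 cc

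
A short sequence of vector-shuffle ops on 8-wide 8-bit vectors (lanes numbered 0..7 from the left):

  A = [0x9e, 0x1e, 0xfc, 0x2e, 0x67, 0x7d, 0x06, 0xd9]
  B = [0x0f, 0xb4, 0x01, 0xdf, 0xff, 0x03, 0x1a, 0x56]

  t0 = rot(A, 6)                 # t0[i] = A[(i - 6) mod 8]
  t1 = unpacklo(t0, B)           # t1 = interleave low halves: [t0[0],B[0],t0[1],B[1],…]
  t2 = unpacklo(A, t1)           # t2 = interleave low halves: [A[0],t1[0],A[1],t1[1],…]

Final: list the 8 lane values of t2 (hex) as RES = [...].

t0 = [0xfc, 0x2e, 0x67, 0x7d, 0x06, 0xd9, 0x9e, 0x1e]
t1 = [0xfc, 0x0f, 0x2e, 0xb4, 0x67, 0x01, 0x7d, 0xdf]
t2 = [0x9e, 0xfc, 0x1e, 0x0f, 0xfc, 0x2e, 0x2e, 0xb4]

RES = [ 0x9e  0xfc  0x1e  0x0f  0xfc  0x2e  0x2e  0xb4 ]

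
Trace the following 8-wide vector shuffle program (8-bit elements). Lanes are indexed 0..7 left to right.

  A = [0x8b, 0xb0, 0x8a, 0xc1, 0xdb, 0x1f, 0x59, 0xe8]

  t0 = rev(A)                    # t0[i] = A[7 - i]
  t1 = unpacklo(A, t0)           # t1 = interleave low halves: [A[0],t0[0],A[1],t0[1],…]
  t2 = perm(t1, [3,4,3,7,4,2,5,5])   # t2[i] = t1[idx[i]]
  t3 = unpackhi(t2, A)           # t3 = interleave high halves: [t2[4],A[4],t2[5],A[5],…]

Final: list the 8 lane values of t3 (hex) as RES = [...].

RES = [0x8a, 0xdb, 0xb0, 0x1f, 0x1f, 0x59, 0x1f, 0xe8]

t0 = [0xe8, 0x59, 0x1f, 0xdb, 0xc1, 0x8a, 0xb0, 0x8b]
t1 = [0x8b, 0xe8, 0xb0, 0x59, 0x8a, 0x1f, 0xc1, 0xdb]
t2 = [0x59, 0x8a, 0x59, 0xdb, 0x8a, 0xb0, 0x1f, 0x1f]
t3 = [0x8a, 0xdb, 0xb0, 0x1f, 0x1f, 0x59, 0x1f, 0xe8]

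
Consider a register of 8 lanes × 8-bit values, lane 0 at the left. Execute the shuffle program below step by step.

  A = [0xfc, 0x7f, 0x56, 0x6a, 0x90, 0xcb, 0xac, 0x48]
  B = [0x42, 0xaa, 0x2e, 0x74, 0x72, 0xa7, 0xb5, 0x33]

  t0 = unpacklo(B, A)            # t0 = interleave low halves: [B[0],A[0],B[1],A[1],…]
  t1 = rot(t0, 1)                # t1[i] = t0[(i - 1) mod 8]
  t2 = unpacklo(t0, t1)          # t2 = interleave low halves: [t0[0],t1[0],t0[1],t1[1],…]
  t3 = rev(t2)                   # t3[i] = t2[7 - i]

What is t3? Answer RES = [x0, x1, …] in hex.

RES = [ 0xaa  0x7f  0xfc  0xaa  0x42  0xfc  0x6a  0x42 ]

  t0: 42 fc aa 7f 2e 56 74 6a
  t1: 6a 42 fc aa 7f 2e 56 74
  t2: 42 6a fc 42 aa fc 7f aa
  t3: aa 7f fc aa 42 fc 6a 42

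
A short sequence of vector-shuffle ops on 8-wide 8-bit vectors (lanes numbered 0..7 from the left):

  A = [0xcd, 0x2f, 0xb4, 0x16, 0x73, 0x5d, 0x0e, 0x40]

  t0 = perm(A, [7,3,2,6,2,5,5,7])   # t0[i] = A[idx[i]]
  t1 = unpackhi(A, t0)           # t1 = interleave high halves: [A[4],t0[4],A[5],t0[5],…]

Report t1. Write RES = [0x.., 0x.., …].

  t0: 40 16 b4 0e b4 5d 5d 40
  t1: 73 b4 5d 5d 0e 5d 40 40

RES = [ 0x73  0xb4  0x5d  0x5d  0x0e  0x5d  0x40  0x40 ]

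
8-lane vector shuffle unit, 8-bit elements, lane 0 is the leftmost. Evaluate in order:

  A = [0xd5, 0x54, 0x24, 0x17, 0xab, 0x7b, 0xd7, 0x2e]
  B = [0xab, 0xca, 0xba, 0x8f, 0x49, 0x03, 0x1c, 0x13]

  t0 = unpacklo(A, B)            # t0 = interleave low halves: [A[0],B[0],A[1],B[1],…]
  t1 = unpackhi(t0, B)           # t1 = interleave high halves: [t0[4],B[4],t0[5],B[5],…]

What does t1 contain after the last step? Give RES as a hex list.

  t0: d5 ab 54 ca 24 ba 17 8f
  t1: 24 49 ba 03 17 1c 8f 13

RES = [0x24, 0x49, 0xba, 0x03, 0x17, 0x1c, 0x8f, 0x13]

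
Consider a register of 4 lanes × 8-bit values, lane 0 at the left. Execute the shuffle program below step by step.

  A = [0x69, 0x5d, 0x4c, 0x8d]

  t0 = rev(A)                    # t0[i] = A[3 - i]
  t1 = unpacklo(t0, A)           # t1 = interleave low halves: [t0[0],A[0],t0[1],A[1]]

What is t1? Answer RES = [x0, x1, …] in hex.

→ t0 |8d|4c|5d|69|
→ t1 |8d|69|4c|5d|

RES = [ 0x8d  0x69  0x4c  0x5d ]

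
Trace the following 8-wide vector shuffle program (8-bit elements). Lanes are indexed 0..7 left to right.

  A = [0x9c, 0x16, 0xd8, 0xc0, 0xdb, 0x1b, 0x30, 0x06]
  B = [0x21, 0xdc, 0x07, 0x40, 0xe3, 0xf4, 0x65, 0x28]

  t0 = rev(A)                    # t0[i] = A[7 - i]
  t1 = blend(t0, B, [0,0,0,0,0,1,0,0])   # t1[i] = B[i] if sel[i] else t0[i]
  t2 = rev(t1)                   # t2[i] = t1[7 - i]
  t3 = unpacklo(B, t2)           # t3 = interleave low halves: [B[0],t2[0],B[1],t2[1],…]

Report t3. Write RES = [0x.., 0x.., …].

RES = [ 0x21  0x9c  0xdc  0x16  0x07  0xf4  0x40  0xc0 ]

→ t0 |06|30|1b|db|c0|d8|16|9c|
→ t1 |06|30|1b|db|c0|f4|16|9c|
→ t2 |9c|16|f4|c0|db|1b|30|06|
→ t3 |21|9c|dc|16|07|f4|40|c0|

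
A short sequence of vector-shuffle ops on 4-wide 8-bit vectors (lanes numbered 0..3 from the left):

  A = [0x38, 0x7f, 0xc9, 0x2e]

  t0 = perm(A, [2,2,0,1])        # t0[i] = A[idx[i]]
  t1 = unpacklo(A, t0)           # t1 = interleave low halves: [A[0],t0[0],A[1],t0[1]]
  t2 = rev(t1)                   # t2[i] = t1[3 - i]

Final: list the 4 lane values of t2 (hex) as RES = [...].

RES = [ 0xc9  0x7f  0xc9  0x38 ]

  t0: c9 c9 38 7f
  t1: 38 c9 7f c9
  t2: c9 7f c9 38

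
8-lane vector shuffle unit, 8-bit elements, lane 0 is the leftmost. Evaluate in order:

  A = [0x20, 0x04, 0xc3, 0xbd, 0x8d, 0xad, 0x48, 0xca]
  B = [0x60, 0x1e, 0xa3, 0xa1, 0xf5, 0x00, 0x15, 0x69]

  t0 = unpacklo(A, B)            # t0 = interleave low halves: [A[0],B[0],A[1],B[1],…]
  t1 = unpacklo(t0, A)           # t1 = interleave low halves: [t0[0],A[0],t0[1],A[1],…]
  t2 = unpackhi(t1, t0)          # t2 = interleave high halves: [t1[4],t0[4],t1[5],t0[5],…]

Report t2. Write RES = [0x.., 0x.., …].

RES = [0x04, 0xc3, 0xc3, 0xa3, 0x1e, 0xbd, 0xbd, 0xa1]

t0 = [0x20, 0x60, 0x04, 0x1e, 0xc3, 0xa3, 0xbd, 0xa1]
t1 = [0x20, 0x20, 0x60, 0x04, 0x04, 0xc3, 0x1e, 0xbd]
t2 = [0x04, 0xc3, 0xc3, 0xa3, 0x1e, 0xbd, 0xbd, 0xa1]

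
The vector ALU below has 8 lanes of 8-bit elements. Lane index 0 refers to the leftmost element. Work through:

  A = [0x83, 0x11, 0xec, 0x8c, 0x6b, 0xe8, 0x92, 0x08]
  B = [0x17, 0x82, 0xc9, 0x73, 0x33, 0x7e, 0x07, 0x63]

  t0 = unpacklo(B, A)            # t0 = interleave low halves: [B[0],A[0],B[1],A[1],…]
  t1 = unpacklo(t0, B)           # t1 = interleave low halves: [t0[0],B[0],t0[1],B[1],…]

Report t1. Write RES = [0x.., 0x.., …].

  t0: 17 83 82 11 c9 ec 73 8c
  t1: 17 17 83 82 82 c9 11 73

RES = [0x17, 0x17, 0x83, 0x82, 0x82, 0xc9, 0x11, 0x73]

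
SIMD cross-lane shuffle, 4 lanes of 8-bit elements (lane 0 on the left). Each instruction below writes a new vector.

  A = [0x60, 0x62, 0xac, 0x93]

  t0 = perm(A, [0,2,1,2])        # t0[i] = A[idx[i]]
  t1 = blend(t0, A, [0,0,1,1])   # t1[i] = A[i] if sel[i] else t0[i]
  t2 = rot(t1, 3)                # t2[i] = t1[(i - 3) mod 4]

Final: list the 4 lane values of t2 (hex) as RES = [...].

RES = [ 0xac  0xac  0x93  0x60 ]

  t0: 60 ac 62 ac
  t1: 60 ac ac 93
  t2: ac ac 93 60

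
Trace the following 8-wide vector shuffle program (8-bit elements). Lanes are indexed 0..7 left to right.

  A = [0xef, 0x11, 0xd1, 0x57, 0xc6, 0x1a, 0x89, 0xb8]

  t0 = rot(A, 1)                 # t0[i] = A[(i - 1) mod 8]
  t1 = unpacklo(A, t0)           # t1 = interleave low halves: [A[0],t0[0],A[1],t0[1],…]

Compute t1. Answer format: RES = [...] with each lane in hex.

t0 = [0xb8, 0xef, 0x11, 0xd1, 0x57, 0xc6, 0x1a, 0x89]
t1 = [0xef, 0xb8, 0x11, 0xef, 0xd1, 0x11, 0x57, 0xd1]

RES = [ 0xef  0xb8  0x11  0xef  0xd1  0x11  0x57  0xd1 ]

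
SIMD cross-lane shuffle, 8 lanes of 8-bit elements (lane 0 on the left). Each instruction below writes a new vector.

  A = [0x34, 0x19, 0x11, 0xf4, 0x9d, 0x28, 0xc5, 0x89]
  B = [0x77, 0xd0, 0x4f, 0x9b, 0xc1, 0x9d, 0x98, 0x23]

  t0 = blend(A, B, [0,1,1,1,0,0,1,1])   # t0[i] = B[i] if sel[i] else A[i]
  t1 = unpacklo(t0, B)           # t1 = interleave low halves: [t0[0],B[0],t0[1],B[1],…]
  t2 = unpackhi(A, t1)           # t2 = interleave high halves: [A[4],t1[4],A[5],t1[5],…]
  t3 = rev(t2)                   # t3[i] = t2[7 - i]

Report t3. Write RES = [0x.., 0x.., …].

  t0: 34 d0 4f 9b 9d 28 98 23
  t1: 34 77 d0 d0 4f 4f 9b 9b
  t2: 9d 4f 28 4f c5 9b 89 9b
  t3: 9b 89 9b c5 4f 28 4f 9d

RES = [0x9b, 0x89, 0x9b, 0xc5, 0x4f, 0x28, 0x4f, 0x9d]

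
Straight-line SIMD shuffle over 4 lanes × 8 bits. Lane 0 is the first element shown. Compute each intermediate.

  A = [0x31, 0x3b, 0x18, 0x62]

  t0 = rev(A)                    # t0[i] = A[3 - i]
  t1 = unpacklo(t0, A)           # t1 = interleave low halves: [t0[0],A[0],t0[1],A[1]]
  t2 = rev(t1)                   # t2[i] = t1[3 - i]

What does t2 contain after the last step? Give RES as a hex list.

t0 = [0x62, 0x18, 0x3b, 0x31]
t1 = [0x62, 0x31, 0x18, 0x3b]
t2 = [0x3b, 0x18, 0x31, 0x62]

RES = [0x3b, 0x18, 0x31, 0x62]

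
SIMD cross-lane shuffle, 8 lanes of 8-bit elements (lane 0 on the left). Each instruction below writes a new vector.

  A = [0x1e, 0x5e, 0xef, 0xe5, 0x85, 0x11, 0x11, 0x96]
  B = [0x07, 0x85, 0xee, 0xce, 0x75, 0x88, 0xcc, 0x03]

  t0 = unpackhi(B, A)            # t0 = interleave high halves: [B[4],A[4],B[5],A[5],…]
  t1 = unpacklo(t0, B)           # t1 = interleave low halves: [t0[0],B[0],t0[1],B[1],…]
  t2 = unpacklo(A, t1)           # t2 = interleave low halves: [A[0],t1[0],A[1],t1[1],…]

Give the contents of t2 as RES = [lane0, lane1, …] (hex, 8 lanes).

RES = [0x1e, 0x75, 0x5e, 0x07, 0xef, 0x85, 0xe5, 0x85]

→ t0 |75|85|88|11|cc|11|03|96|
→ t1 |75|07|85|85|88|ee|11|ce|
→ t2 |1e|75|5e|07|ef|85|e5|85|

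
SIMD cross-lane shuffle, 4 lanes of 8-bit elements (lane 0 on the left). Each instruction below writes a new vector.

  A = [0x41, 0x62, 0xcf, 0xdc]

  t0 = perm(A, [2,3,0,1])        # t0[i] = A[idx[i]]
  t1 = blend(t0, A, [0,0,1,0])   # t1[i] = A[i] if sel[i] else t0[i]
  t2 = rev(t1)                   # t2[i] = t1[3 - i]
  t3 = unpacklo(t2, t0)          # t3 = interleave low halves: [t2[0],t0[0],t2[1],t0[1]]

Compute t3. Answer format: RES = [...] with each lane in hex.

RES = [ 0x62  0xcf  0xcf  0xdc ]

t0 = [0xcf, 0xdc, 0x41, 0x62]
t1 = [0xcf, 0xdc, 0xcf, 0x62]
t2 = [0x62, 0xcf, 0xdc, 0xcf]
t3 = [0x62, 0xcf, 0xcf, 0xdc]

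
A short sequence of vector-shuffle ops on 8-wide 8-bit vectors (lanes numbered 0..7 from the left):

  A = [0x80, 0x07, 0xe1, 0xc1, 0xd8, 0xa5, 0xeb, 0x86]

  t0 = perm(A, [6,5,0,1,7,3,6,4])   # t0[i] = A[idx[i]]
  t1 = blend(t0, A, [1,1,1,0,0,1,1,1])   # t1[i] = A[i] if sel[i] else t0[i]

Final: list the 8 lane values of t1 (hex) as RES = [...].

→ t0 |eb|a5|80|07|86|c1|eb|d8|
→ t1 |80|07|e1|07|86|a5|eb|86|

RES = [ 0x80  0x07  0xe1  0x07  0x86  0xa5  0xeb  0x86 ]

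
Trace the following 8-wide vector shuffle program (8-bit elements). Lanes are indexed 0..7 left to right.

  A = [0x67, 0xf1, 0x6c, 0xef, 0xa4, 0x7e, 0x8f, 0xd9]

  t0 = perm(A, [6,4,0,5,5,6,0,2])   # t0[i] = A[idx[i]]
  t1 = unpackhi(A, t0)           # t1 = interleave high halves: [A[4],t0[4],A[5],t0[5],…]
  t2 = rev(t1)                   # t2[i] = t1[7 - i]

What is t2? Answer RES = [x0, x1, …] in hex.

RES = [ 0x6c  0xd9  0x67  0x8f  0x8f  0x7e  0x7e  0xa4 ]

t0 = [0x8f, 0xa4, 0x67, 0x7e, 0x7e, 0x8f, 0x67, 0x6c]
t1 = [0xa4, 0x7e, 0x7e, 0x8f, 0x8f, 0x67, 0xd9, 0x6c]
t2 = [0x6c, 0xd9, 0x67, 0x8f, 0x8f, 0x7e, 0x7e, 0xa4]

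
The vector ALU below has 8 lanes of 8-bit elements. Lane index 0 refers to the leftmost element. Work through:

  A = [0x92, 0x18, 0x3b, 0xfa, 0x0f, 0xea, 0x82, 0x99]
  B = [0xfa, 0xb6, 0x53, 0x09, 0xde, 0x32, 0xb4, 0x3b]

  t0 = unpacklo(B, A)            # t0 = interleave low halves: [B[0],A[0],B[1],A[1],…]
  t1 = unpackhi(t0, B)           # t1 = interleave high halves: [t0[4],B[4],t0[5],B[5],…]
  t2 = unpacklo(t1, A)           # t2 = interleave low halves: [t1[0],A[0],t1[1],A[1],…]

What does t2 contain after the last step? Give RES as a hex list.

RES = [ 0x53  0x92  0xde  0x18  0x3b  0x3b  0x32  0xfa ]

  t0: fa 92 b6 18 53 3b 09 fa
  t1: 53 de 3b 32 09 b4 fa 3b
  t2: 53 92 de 18 3b 3b 32 fa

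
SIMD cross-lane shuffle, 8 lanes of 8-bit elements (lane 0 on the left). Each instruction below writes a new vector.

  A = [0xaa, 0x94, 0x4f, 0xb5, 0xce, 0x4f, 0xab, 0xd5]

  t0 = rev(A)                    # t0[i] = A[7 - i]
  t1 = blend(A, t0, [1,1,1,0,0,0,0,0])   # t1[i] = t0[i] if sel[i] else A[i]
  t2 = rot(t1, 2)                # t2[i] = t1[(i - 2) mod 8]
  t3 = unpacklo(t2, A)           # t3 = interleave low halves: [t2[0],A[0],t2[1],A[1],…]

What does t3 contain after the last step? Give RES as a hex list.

RES = [0xab, 0xaa, 0xd5, 0x94, 0xd5, 0x4f, 0xab, 0xb5]

t0 = [0xd5, 0xab, 0x4f, 0xce, 0xb5, 0x4f, 0x94, 0xaa]
t1 = [0xd5, 0xab, 0x4f, 0xb5, 0xce, 0x4f, 0xab, 0xd5]
t2 = [0xab, 0xd5, 0xd5, 0xab, 0x4f, 0xb5, 0xce, 0x4f]
t3 = [0xab, 0xaa, 0xd5, 0x94, 0xd5, 0x4f, 0xab, 0xb5]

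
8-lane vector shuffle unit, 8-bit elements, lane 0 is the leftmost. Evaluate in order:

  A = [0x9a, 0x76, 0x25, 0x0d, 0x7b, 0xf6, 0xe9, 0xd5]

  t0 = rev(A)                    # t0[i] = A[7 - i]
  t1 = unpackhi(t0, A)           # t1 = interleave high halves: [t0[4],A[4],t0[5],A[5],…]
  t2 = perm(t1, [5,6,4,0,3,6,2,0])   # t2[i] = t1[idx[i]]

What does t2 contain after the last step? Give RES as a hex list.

RES = [0xe9, 0x9a, 0x76, 0x0d, 0xf6, 0x9a, 0x25, 0x0d]

→ t0 |d5|e9|f6|7b|0d|25|76|9a|
→ t1 |0d|7b|25|f6|76|e9|9a|d5|
→ t2 |e9|9a|76|0d|f6|9a|25|0d|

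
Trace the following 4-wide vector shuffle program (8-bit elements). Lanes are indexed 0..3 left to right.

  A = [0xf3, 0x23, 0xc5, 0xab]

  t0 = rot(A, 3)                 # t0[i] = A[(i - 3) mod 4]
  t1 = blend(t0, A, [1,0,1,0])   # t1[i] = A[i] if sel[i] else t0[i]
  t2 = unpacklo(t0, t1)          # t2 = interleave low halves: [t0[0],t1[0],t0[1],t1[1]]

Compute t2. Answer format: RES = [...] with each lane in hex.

RES = [ 0x23  0xf3  0xc5  0xc5 ]

→ t0 |23|c5|ab|f3|
→ t1 |f3|c5|c5|f3|
→ t2 |23|f3|c5|c5|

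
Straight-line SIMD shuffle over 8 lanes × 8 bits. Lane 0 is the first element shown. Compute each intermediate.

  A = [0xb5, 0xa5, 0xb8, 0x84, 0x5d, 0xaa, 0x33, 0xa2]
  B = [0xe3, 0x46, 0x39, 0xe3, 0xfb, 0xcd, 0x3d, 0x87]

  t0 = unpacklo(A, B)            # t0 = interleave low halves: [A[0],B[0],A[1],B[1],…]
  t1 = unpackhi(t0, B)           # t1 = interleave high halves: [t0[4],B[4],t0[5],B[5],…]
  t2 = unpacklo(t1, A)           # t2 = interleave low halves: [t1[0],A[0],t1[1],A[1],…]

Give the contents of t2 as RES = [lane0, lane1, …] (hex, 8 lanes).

RES = [ 0xb8  0xb5  0xfb  0xa5  0x39  0xb8  0xcd  0x84 ]

→ t0 |b5|e3|a5|46|b8|39|84|e3|
→ t1 |b8|fb|39|cd|84|3d|e3|87|
→ t2 |b8|b5|fb|a5|39|b8|cd|84|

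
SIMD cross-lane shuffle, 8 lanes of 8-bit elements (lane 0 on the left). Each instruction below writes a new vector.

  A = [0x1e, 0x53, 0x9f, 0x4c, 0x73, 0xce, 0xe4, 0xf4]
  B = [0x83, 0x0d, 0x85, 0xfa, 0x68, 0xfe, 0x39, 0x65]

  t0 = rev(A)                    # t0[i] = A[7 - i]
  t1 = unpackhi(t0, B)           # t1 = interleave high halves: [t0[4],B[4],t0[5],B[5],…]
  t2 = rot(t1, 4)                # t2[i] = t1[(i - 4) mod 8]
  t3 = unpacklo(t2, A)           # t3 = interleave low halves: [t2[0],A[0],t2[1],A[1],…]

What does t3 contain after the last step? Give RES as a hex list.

RES = [ 0x53  0x1e  0x39  0x53  0x1e  0x9f  0x65  0x4c ]

  t0: f4 e4 ce 73 4c 9f 53 1e
  t1: 4c 68 9f fe 53 39 1e 65
  t2: 53 39 1e 65 4c 68 9f fe
  t3: 53 1e 39 53 1e 9f 65 4c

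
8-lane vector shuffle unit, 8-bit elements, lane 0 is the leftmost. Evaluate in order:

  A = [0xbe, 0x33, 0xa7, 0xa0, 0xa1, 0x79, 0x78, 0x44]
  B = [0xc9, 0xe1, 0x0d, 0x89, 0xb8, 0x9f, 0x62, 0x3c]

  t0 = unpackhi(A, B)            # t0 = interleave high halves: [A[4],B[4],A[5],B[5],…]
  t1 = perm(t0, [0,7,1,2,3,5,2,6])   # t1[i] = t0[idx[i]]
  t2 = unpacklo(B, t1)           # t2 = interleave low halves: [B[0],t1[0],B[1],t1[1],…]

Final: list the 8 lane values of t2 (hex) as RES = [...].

  t0: a1 b8 79 9f 78 62 44 3c
  t1: a1 3c b8 79 9f 62 79 44
  t2: c9 a1 e1 3c 0d b8 89 79

RES = [ 0xc9  0xa1  0xe1  0x3c  0x0d  0xb8  0x89  0x79 ]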